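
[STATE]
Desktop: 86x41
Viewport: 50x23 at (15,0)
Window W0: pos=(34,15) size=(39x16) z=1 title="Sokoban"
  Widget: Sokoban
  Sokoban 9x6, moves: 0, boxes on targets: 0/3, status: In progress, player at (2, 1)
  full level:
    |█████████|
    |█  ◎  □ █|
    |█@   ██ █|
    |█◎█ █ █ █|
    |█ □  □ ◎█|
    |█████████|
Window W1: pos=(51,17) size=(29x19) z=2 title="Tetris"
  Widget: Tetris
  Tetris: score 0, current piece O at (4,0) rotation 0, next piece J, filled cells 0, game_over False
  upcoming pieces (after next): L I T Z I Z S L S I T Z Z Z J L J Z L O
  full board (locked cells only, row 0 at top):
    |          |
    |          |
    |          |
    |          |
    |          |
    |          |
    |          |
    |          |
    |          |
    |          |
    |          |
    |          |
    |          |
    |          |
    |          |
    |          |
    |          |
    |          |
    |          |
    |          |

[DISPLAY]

                                                  
                                                  
                                                  
                                                  
                                                  
                                                  
                                                  
                                                  
                                                  
                                                  
                                                  
                                                  
                                                  
                                                  
                                                  
                   ┏━━━━━━━━━━━━━━━━━━━━━━━━━━━━━━
                   ┃ Sokoban                      
                   ┠────────────────┏━━━━━━━━━━━━━
                   ┃█████████       ┃ Tetris      
                   ┃█  ◎  □ █       ┠─────────────
                   ┃█@   ██ █       ┃          │Ne
                   ┃█◎█ █ █ █       ┃          │█ 
                   ┃█ □  □ ◎█       ┃          │██


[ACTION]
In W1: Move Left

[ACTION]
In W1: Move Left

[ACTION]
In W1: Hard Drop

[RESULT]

                                                  
                                                  
                                                  
                                                  
                                                  
                                                  
                                                  
                                                  
                                                  
                                                  
                                                  
                                                  
                                                  
                                                  
                                                  
                   ┏━━━━━━━━━━━━━━━━━━━━━━━━━━━━━━
                   ┃ Sokoban                      
                   ┠────────────────┏━━━━━━━━━━━━━
                   ┃█████████       ┃ Tetris      
                   ┃█  ◎  □ █       ┠─────────────
                   ┃█@   ██ █       ┃          │Ne
                   ┃█◎█ █ █ █       ┃          │  
                   ┃█ □  □ ◎█       ┃          │▒▒


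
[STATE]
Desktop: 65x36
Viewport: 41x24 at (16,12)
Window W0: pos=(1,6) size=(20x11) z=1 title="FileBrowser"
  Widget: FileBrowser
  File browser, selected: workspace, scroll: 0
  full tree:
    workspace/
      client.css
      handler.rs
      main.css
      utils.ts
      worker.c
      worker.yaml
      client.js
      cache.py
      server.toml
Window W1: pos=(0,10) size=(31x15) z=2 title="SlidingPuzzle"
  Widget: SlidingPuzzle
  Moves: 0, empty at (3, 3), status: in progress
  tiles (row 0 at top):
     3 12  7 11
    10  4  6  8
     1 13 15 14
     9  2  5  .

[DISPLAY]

──────────────┨                          
┬────┐        ┃                          
│ 11 │        ┃                          
┼────┤        ┃                          
│  8 │        ┃                          
┼────┤        ┃                          
│ 14 │        ┃                          
┼────┤        ┃                          
│    │        ┃                          
┴────┘        ┃                          
              ┃                          
              ┃                          
━━━━━━━━━━━━━━┛                          
                                         
                                         
                                         
                                         
                                         
                                         
                                         
                                         
                                         
                                         
                                         


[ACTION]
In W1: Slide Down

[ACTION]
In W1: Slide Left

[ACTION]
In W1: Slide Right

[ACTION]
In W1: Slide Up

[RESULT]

──────────────┨                          
┬────┐        ┃                          
│ 11 │        ┃                          
┼────┤        ┃                          
│  8 │        ┃                          
┼────┤        ┃                          
│ 15 │        ┃                          
┼────┤        ┃                          
│ 14 │        ┃                          
┴────┘        ┃                          
              ┃                          
              ┃                          
━━━━━━━━━━━━━━┛                          
                                         
                                         
                                         
                                         
                                         
                                         
                                         
                                         
                                         
                                         
                                         


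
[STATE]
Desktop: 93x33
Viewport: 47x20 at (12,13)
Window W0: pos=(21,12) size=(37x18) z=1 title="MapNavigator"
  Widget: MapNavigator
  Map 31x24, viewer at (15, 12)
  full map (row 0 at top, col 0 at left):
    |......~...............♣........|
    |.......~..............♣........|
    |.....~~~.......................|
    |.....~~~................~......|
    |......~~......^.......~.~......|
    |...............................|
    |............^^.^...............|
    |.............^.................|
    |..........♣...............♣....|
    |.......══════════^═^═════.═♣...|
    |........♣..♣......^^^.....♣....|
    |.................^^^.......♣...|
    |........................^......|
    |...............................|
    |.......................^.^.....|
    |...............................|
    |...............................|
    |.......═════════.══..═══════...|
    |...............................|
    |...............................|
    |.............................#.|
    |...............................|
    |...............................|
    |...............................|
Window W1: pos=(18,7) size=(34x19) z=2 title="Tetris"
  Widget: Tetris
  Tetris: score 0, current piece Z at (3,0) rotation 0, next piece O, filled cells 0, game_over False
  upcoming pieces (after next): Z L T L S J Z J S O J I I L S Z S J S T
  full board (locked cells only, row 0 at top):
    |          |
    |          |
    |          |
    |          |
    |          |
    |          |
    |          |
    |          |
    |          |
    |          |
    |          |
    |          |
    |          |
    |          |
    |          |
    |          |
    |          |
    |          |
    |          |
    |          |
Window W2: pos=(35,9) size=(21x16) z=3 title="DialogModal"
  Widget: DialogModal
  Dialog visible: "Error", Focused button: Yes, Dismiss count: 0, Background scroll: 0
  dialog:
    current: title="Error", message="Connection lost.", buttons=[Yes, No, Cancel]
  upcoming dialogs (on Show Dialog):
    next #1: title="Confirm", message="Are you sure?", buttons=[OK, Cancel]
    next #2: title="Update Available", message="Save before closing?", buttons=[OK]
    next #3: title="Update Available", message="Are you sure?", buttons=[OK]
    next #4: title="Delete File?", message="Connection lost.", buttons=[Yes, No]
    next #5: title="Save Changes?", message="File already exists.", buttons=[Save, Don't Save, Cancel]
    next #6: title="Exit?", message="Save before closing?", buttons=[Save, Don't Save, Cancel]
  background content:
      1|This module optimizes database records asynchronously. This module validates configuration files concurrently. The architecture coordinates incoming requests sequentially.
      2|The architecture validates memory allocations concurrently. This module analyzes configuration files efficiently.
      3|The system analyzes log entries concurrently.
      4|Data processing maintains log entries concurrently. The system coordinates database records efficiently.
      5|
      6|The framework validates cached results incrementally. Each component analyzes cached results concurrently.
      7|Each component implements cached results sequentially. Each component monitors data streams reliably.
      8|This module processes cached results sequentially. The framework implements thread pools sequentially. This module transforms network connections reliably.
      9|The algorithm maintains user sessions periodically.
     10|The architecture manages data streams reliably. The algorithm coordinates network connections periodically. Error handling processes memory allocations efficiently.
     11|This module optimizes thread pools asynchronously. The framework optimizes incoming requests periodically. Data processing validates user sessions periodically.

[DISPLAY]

      ┃          │     ┃The architecture va┃ ┃ 
      ┃          │     ┃The system analyzes┃─┨ 
      ┃          │     ┃Da┌─────────────┐ai┃ ┃ 
      ┃          │Score┃  │    Error    │  ┃ ┃ 
      ┃          │0    ┃Th│Connection lo│id┃ ┃ 
      ┃          │     ┃Ea│[Yes]  No   C│pl┃ ┃ 
      ┃          │     ┃Th└─────────────┘ss┃ ┃ 
      ┃          │     ┃The algorithm maint┃ ┃ 
      ┃          │     ┃The architecture ma┃ ┃ 
      ┃          │     ┃This module optimiz┃ ┃ 
      ┃          │     ┃                   ┃ ┃ 
      ┃          │     ┗━━━━━━━━━━━━━━━━━━━┛ ┃ 
      ┗━━━━━━━━━━━━━━━━━━━━━━━━━━━━━━━━┛...  ┃ 
         ┃  ...............................  ┃ 
         ┃  .......═════════.══..═══════...  ┃ 
         ┃  ...............................  ┃ 
         ┗━━━━━━━━━━━━━━━━━━━━━━━━━━━━━━━━━━━┛ 
                                               
                                               
                                               


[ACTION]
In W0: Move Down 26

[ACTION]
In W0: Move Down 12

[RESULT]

      ┃          │     ┃The architecture va┃ ┃ 
      ┃          │     ┃The system analyzes┃─┨ 
      ┃          │     ┃Da┌─────────────┐ai┃ ┃ 
      ┃          │Score┃  │    Error    │  ┃ ┃ 
      ┃          │0    ┃Th│Connection lo│id┃ ┃ 
      ┃          │     ┃Ea│[Yes]  No   C│pl┃ ┃ 
      ┃          │     ┃Th└─────────────┘ss┃ ┃ 
      ┃          │     ┃The algorithm maint┃ ┃ 
      ┃          │     ┃The architecture ma┃ ┃ 
      ┃          │     ┃This module optimiz┃ ┃ 
      ┃          │     ┃                   ┃ ┃ 
      ┃          │     ┗━━━━━━━━━━━━━━━━━━━┛ ┃ 
      ┗━━━━━━━━━━━━━━━━━━━━━━━━━━━━━━━━┛     ┃ 
         ┃                                   ┃ 
         ┃                                   ┃ 
         ┃                                   ┃ 
         ┗━━━━━━━━━━━━━━━━━━━━━━━━━━━━━━━━━━━┛ 
                                               
                                               
                                               


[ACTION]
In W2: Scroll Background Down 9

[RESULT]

      ┃          │     ┃This module optimiz┃ ┃ 
      ┃          │     ┃                   ┃─┨ 
      ┃          │     ┃  ┌─────────────┐  ┃ ┃ 
      ┃          │Score┃  │    Error    │  ┃ ┃ 
      ┃          │0    ┃  │Connection lo│  ┃ ┃ 
      ┃          │     ┃  │[Yes]  No   C│  ┃ ┃ 
      ┃          │     ┃  └─────────────┘  ┃ ┃ 
      ┃          │     ┃                   ┃ ┃ 
      ┃          │     ┃                   ┃ ┃ 
      ┃          │     ┃                   ┃ ┃ 
      ┃          │     ┃                   ┃ ┃ 
      ┃          │     ┗━━━━━━━━━━━━━━━━━━━┛ ┃ 
      ┗━━━━━━━━━━━━━━━━━━━━━━━━━━━━━━━━┛     ┃ 
         ┃                                   ┃ 
         ┃                                   ┃ 
         ┃                                   ┃ 
         ┗━━━━━━━━━━━━━━━━━━━━━━━━━━━━━━━━━━━┛ 
                                               
                                               
                                               


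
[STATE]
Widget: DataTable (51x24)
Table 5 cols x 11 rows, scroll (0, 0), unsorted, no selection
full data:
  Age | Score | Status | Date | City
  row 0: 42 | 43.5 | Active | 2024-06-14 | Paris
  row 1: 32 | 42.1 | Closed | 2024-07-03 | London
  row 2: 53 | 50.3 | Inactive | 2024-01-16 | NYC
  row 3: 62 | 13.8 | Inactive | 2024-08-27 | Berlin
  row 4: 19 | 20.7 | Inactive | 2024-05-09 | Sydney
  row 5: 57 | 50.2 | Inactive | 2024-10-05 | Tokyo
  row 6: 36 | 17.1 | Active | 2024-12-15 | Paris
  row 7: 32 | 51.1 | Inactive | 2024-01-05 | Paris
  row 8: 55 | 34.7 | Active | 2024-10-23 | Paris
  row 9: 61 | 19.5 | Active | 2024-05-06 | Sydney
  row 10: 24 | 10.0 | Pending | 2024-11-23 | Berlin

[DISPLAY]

Age│Score│Status  │Date      │City                 
───┼─────┼────────┼──────────┼──────               
42 │43.5 │Active  │2024-06-14│Paris                
32 │42.1 │Closed  │2024-07-03│London               
53 │50.3 │Inactive│2024-01-16│NYC                  
62 │13.8 │Inactive│2024-08-27│Berlin               
19 │20.7 │Inactive│2024-05-09│Sydney               
57 │50.2 │Inactive│2024-10-05│Tokyo                
36 │17.1 │Active  │2024-12-15│Paris                
32 │51.1 │Inactive│2024-01-05│Paris                
55 │34.7 │Active  │2024-10-23│Paris                
61 │19.5 │Active  │2024-05-06│Sydney               
24 │10.0 │Pending │2024-11-23│Berlin               
                                                   
                                                   
                                                   
                                                   
                                                   
                                                   
                                                   
                                                   
                                                   
                                                   
                                                   


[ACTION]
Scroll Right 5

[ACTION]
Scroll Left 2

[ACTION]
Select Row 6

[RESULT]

Age│Score│Status  │Date      │City                 
───┼─────┼────────┼──────────┼──────               
42 │43.5 │Active  │2024-06-14│Paris                
32 │42.1 │Closed  │2024-07-03│London               
53 │50.3 │Inactive│2024-01-16│NYC                  
62 │13.8 │Inactive│2024-08-27│Berlin               
19 │20.7 │Inactive│2024-05-09│Sydney               
57 │50.2 │Inactive│2024-10-05│Tokyo                
>6 │17.1 │Active  │2024-12-15│Paris                
32 │51.1 │Inactive│2024-01-05│Paris                
55 │34.7 │Active  │2024-10-23│Paris                
61 │19.5 │Active  │2024-05-06│Sydney               
24 │10.0 │Pending │2024-11-23│Berlin               
                                                   
                                                   
                                                   
                                                   
                                                   
                                                   
                                                   
                                                   
                                                   
                                                   
                                                   


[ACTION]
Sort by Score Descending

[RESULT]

Age│Scor▼│Status  │Date      │City                 
───┼─────┼────────┼──────────┼──────               
32 │51.1 │Inactive│2024-01-05│Paris                
53 │50.3 │Inactive│2024-01-16│NYC                  
57 │50.2 │Inactive│2024-10-05│Tokyo                
42 │43.5 │Active  │2024-06-14│Paris                
32 │42.1 │Closed  │2024-07-03│London               
55 │34.7 │Active  │2024-10-23│Paris                
>9 │20.7 │Inactive│2024-05-09│Sydney               
61 │19.5 │Active  │2024-05-06│Sydney               
36 │17.1 │Active  │2024-12-15│Paris                
62 │13.8 │Inactive│2024-08-27│Berlin               
24 │10.0 │Pending │2024-11-23│Berlin               
                                                   
                                                   
                                                   
                                                   
                                                   
                                                   
                                                   
                                                   
                                                   
                                                   
                                                   


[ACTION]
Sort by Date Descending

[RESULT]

Age│Score│Status  │Date     ▼│City                 
───┼─────┼────────┼──────────┼──────               
36 │17.1 │Active  │2024-12-15│Paris                
24 │10.0 │Pending │2024-11-23│Berlin               
55 │34.7 │Active  │2024-10-23│Paris                
57 │50.2 │Inactive│2024-10-05│Tokyo                
62 │13.8 │Inactive│2024-08-27│Berlin               
32 │42.1 │Closed  │2024-07-03│London               
>2 │43.5 │Active  │2024-06-14│Paris                
19 │20.7 │Inactive│2024-05-09│Sydney               
61 │19.5 │Active  │2024-05-06│Sydney               
53 │50.3 │Inactive│2024-01-16│NYC                  
32 │51.1 │Inactive│2024-01-05│Paris                
                                                   
                                                   
                                                   
                                                   
                                                   
                                                   
                                                   
                                                   
                                                   
                                                   
                                                   


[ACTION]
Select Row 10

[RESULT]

Age│Score│Status  │Date     ▼│City                 
───┼─────┼────────┼──────────┼──────               
36 │17.1 │Active  │2024-12-15│Paris                
24 │10.0 │Pending │2024-11-23│Berlin               
55 │34.7 │Active  │2024-10-23│Paris                
57 │50.2 │Inactive│2024-10-05│Tokyo                
62 │13.8 │Inactive│2024-08-27│Berlin               
32 │42.1 │Closed  │2024-07-03│London               
42 │43.5 │Active  │2024-06-14│Paris                
19 │20.7 │Inactive│2024-05-09│Sydney               
61 │19.5 │Active  │2024-05-06│Sydney               
53 │50.3 │Inactive│2024-01-16│NYC                  
>2 │51.1 │Inactive│2024-01-05│Paris                
                                                   
                                                   
                                                   
                                                   
                                                   
                                                   
                                                   
                                                   
                                                   
                                                   
                                                   


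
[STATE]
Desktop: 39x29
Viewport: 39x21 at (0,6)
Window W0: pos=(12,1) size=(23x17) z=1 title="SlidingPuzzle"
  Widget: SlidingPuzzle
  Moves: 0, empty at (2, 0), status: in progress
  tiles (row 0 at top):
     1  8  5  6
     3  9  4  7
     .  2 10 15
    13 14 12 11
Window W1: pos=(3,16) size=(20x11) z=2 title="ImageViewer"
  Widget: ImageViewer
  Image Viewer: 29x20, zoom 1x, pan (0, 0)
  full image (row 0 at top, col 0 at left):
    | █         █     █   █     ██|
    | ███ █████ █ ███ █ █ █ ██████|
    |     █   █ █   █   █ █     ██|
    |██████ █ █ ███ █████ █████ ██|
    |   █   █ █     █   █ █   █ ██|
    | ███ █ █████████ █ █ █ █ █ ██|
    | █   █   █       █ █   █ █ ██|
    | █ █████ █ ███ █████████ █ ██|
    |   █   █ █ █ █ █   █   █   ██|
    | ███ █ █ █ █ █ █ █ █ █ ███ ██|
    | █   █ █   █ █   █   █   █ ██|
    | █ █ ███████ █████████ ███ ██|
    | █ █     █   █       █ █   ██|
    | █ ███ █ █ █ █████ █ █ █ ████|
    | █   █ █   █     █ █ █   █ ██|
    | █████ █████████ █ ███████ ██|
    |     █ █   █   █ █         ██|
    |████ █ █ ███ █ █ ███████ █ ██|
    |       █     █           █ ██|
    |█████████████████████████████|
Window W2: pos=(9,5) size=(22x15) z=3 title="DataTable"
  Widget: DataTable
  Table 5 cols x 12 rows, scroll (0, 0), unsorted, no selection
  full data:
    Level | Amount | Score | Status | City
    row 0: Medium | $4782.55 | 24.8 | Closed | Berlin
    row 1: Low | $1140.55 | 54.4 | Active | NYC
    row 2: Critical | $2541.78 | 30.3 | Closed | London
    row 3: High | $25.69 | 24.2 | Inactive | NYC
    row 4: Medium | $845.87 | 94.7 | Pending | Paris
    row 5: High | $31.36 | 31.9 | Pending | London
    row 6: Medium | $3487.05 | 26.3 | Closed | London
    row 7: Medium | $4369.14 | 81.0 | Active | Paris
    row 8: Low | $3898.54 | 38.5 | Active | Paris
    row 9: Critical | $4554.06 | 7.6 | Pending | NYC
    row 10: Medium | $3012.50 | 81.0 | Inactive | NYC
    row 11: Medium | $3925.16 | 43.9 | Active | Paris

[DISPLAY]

         ┃ DataTable          ┃──┤┃    
         ┠────────────────────┨7 │┃    
         ┃Level   │Amount  │Sc┃──┤┃    
         ┃────────┼────────┼──┃5 │┃    
         ┃Medium  │$4782.55│24┃──┤┃    
         ┃Low     │$1140.55│54┃1 │┃    
         ┃Critical│$2541.78│30┃──┘┃    
         ┃High    │$25.69  │24┃   ┃    
         ┃Medium  │$845.87 │94┃   ┃    
         ┃High    │$31.36  │31┃   ┃    
   ┏━━━━━┃Medium  │$3487.05│26┃   ┃    
   ┃ Imag┃Medium  │$4369.14│81┃━━━┛    
   ┠─────┃Low     │$3898.54│38┃        
   ┃ █   ┗━━━━━━━━━━━━━━━━━━━━┛        
   ┃ ███ █████ █ ███ █┃                
   ┃     █   █ █   █  ┃                
   ┃██████ █ █ ███ ███┃                
   ┃   █   █ █     █  ┃                
   ┃ ███ █ █████████ █┃                
   ┃ █   █   █       █┃                
   ┗━━━━━━━━━━━━━━━━━━┛                


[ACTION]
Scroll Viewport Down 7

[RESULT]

         ┃Level   │Amount  │Sc┃──┤┃    
         ┃────────┼────────┼──┃5 │┃    
         ┃Medium  │$4782.55│24┃──┤┃    
         ┃Low     │$1140.55│54┃1 │┃    
         ┃Critical│$2541.78│30┃──┘┃    
         ┃High    │$25.69  │24┃   ┃    
         ┃Medium  │$845.87 │94┃   ┃    
         ┃High    │$31.36  │31┃   ┃    
   ┏━━━━━┃Medium  │$3487.05│26┃   ┃    
   ┃ Imag┃Medium  │$4369.14│81┃━━━┛    
   ┠─────┃Low     │$3898.54│38┃        
   ┃ █   ┗━━━━━━━━━━━━━━━━━━━━┛        
   ┃ ███ █████ █ ███ █┃                
   ┃     █   █ █   █  ┃                
   ┃██████ █ █ ███ ███┃                
   ┃   █   █ █     █  ┃                
   ┃ ███ █ █████████ █┃                
   ┃ █   █   █       █┃                
   ┗━━━━━━━━━━━━━━━━━━┛                
                                       
                                       


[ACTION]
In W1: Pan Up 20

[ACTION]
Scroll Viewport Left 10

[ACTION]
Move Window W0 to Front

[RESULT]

         ┃Le┃├────┼────┼────┼────┤┃    
         ┃──┃│    │  2 │ 10 │ 15 │┃    
         ┃Me┃├────┼────┼────┼────┤┃    
         ┃Lo┃│ 13 │ 14 │ 12 │ 11 │┃    
         ┃Cr┃└────┴────┴────┴────┘┃    
         ┃Hi┃Moves: 0             ┃    
         ┃Me┃                     ┃    
         ┃Hi┃                     ┃    
   ┏━━━━━┃Me┃                     ┃    
   ┃ Imag┃Me┗━━━━━━━━━━━━━━━━━━━━━┛    
   ┠─────┃Low     │$3898.54│38┃        
   ┃ █   ┗━━━━━━━━━━━━━━━━━━━━┛        
   ┃ ███ █████ █ ███ █┃                
   ┃     █   █ █   █  ┃                
   ┃██████ █ █ ███ ███┃                
   ┃   █   █ █     █  ┃                
   ┃ ███ █ █████████ █┃                
   ┃ █   █   █       █┃                
   ┗━━━━━━━━━━━━━━━━━━┛                
                                       
                                       


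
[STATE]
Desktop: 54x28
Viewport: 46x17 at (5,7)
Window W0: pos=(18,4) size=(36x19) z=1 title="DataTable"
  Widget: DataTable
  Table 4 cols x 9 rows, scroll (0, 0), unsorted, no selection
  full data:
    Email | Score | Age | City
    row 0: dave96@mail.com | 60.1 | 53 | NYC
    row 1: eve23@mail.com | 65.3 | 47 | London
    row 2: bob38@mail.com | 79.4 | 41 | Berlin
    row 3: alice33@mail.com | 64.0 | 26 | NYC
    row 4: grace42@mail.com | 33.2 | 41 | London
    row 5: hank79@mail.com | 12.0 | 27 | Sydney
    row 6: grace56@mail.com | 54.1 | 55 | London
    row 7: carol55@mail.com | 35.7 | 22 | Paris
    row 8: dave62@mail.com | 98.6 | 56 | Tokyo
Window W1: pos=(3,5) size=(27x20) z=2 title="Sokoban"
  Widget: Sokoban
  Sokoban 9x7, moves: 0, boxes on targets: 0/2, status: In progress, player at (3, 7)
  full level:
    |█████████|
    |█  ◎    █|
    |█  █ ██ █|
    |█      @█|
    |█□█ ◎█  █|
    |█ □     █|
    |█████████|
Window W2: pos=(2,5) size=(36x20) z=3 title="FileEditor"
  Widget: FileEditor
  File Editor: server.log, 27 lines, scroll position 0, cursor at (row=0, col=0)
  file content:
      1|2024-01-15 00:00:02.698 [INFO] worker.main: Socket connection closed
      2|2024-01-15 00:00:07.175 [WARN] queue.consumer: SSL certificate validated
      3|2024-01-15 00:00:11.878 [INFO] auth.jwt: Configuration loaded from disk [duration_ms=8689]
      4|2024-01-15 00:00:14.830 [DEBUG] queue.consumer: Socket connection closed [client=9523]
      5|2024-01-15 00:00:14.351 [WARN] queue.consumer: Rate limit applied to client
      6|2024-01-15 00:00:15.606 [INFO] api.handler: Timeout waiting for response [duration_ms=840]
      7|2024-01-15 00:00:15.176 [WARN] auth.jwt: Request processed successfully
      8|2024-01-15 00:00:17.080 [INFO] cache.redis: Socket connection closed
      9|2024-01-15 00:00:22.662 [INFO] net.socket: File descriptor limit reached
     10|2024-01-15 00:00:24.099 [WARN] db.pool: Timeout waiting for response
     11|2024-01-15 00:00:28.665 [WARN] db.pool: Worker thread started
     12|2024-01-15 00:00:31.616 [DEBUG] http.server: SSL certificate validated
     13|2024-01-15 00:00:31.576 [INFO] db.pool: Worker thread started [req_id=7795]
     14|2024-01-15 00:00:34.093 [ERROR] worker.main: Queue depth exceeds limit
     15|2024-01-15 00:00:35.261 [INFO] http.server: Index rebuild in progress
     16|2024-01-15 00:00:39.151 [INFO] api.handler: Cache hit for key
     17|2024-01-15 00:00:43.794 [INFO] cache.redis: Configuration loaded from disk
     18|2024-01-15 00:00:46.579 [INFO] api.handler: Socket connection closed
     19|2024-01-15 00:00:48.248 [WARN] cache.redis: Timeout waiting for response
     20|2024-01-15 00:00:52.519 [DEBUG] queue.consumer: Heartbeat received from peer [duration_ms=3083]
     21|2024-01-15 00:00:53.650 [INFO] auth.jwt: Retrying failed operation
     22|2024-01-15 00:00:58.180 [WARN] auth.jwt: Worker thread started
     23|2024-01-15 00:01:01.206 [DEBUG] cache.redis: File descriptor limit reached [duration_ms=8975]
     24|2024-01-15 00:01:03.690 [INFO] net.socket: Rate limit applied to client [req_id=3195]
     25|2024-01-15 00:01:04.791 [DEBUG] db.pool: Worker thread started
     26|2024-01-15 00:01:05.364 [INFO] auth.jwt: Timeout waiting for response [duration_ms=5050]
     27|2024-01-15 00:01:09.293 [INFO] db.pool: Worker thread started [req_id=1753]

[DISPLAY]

────────────────────────────────┨ore│Age│City 
24-01-15 00:00:02.698 [INFO] wo▲┃───┼───┼─────
24-01-15 00:00:07.175 [WARN] qu█┃.1 │53 │NYC  
24-01-15 00:00:11.878 [INFO] au░┃.3 │47 │Londo
24-01-15 00:00:14.830 [DEBUG] q░┃.4 │41 │Berli
24-01-15 00:00:14.351 [WARN] qu░┃.0 │26 │NYC  
24-01-15 00:00:15.606 [INFO] ap░┃.2 │41 │Londo
24-01-15 00:00:15.176 [WARN] au░┃.0 │27 │Sydne
24-01-15 00:00:17.080 [INFO] ca░┃.1 │55 │Londo
24-01-15 00:00:22.662 [INFO] ne░┃.7 │22 │Paris
24-01-15 00:00:24.099 [WARN] db░┃.6 │56 │Tokyo
24-01-15 00:00:28.665 [WARN] db░┃             
24-01-15 00:00:31.616 [DEBUG] h░┃             
24-01-15 00:00:31.576 [INFO] db░┃             
24-01-15 00:00:34.093 [ERROR] w░┃             
24-01-15 00:00:35.261 [INFO] ht░┃━━━━━━━━━━━━━
24-01-15 00:00:39.151 [INFO] ap▼┃             


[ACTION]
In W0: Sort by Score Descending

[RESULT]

────────────────────────────────┨or▼│Age│City 
24-01-15 00:00:02.698 [INFO] wo▲┃───┼───┼─────
24-01-15 00:00:07.175 [WARN] qu█┃.6 │56 │Tokyo
24-01-15 00:00:11.878 [INFO] au░┃.4 │41 │Berli
24-01-15 00:00:14.830 [DEBUG] q░┃.3 │47 │Londo
24-01-15 00:00:14.351 [WARN] qu░┃.0 │26 │NYC  
24-01-15 00:00:15.606 [INFO] ap░┃.1 │53 │NYC  
24-01-15 00:00:15.176 [WARN] au░┃.1 │55 │Londo
24-01-15 00:00:17.080 [INFO] ca░┃.7 │22 │Paris
24-01-15 00:00:22.662 [INFO] ne░┃.2 │41 │Londo
24-01-15 00:00:24.099 [WARN] db░┃.0 │27 │Sydne
24-01-15 00:00:28.665 [WARN] db░┃             
24-01-15 00:00:31.616 [DEBUG] h░┃             
24-01-15 00:00:31.576 [INFO] db░┃             
24-01-15 00:00:34.093 [ERROR] w░┃             
24-01-15 00:00:35.261 [INFO] ht░┃━━━━━━━━━━━━━
24-01-15 00:00:39.151 [INFO] ap▼┃             


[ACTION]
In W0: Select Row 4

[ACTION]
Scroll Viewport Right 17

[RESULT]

─────────────────────────────┨or▼│Age│City   ┃
01-15 00:00:02.698 [INFO] wo▲┃───┼───┼────── ┃
01-15 00:00:07.175 [WARN] qu█┃.6 │56 │Tokyo  ┃
01-15 00:00:11.878 [INFO] au░┃.4 │41 │Berlin ┃
01-15 00:00:14.830 [DEBUG] q░┃.3 │47 │London ┃
01-15 00:00:14.351 [WARN] qu░┃.0 │26 │NYC    ┃
01-15 00:00:15.606 [INFO] ap░┃.1 │53 │NYC    ┃
01-15 00:00:15.176 [WARN] au░┃.1 │55 │London ┃
01-15 00:00:17.080 [INFO] ca░┃.7 │22 │Paris  ┃
01-15 00:00:22.662 [INFO] ne░┃.2 │41 │London ┃
01-15 00:00:24.099 [WARN] db░┃.0 │27 │Sydney ┃
01-15 00:00:28.665 [WARN] db░┃               ┃
01-15 00:00:31.616 [DEBUG] h░┃               ┃
01-15 00:00:31.576 [INFO] db░┃               ┃
01-15 00:00:34.093 [ERROR] w░┃               ┃
01-15 00:00:35.261 [INFO] ht░┃━━━━━━━━━━━━━━━┛
01-15 00:00:39.151 [INFO] ap▼┃                


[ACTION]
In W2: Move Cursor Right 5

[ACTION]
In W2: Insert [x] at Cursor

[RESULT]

─────────────────────────────┨or▼│Age│City   ┃
x█1-15 00:00:02.698 [INFO] w▲┃───┼───┼────── ┃
01-15 00:00:07.175 [WARN] qu█┃.6 │56 │Tokyo  ┃
01-15 00:00:11.878 [INFO] au░┃.4 │41 │Berlin ┃
01-15 00:00:14.830 [DEBUG] q░┃.3 │47 │London ┃
01-15 00:00:14.351 [WARN] qu░┃.0 │26 │NYC    ┃
01-15 00:00:15.606 [INFO] ap░┃.1 │53 │NYC    ┃
01-15 00:00:15.176 [WARN] au░┃.1 │55 │London ┃
01-15 00:00:17.080 [INFO] ca░┃.7 │22 │Paris  ┃
01-15 00:00:22.662 [INFO] ne░┃.2 │41 │London ┃
01-15 00:00:24.099 [WARN] db░┃.0 │27 │Sydney ┃
01-15 00:00:28.665 [WARN] db░┃               ┃
01-15 00:00:31.616 [DEBUG] h░┃               ┃
01-15 00:00:31.576 [INFO] db░┃               ┃
01-15 00:00:34.093 [ERROR] w░┃               ┃
01-15 00:00:35.261 [INFO] ht░┃━━━━━━━━━━━━━━━┛
01-15 00:00:39.151 [INFO] ap▼┃                


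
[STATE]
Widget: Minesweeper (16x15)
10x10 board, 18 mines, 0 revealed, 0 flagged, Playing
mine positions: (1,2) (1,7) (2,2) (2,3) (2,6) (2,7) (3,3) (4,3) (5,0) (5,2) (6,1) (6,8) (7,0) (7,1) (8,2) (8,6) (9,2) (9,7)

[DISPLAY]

■■■■■■■■■■      
■■■■■■■■■■      
■■■■■■■■■■      
■■■■■■■■■■      
■■■■■■■■■■      
■■■■■■■■■■      
■■■■■■■■■■      
■■■■■■■■■■      
■■■■■■■■■■      
■■■■■■■■■■      
                
                
                
                
                


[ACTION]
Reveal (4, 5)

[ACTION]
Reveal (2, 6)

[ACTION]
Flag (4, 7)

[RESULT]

■■■■■■■■1       
■■✹■■■■✹2       
■■✹✹■■✹✹2       
■■■✹31221       
■■■✹2           
✹■✹21  111      
■✹■1   1✹■      
✹✹■1 112■■      
■■✹2 1✹■■■      
■■✹2 1■✹■■      
                
                
                
                
                


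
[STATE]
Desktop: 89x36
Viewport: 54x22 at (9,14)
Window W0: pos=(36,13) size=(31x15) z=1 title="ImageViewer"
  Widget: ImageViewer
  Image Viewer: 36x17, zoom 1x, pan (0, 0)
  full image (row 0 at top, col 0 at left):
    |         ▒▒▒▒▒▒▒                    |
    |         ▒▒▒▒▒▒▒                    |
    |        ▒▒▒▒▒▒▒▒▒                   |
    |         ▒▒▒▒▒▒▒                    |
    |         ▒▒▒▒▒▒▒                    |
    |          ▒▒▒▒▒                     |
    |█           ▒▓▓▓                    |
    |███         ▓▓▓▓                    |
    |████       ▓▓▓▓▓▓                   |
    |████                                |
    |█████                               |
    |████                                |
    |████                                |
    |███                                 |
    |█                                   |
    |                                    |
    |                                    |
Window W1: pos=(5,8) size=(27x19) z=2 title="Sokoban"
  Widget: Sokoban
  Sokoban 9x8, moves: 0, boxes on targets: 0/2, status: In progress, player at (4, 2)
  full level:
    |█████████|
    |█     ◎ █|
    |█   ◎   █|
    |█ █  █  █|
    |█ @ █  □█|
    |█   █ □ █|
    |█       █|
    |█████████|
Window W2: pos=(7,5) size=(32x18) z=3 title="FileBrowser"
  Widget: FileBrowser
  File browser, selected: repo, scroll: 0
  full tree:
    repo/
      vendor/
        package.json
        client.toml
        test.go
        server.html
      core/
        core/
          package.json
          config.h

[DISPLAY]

                             ┃mageViewer              
                             ┃────────────────────────
                             ┃       ▒▒▒▒▒▒▒          
                             ┃       ▒▒▒▒▒▒▒          
                             ┃      ▒▒▒▒▒▒▒▒▒         
                             ┃       ▒▒▒▒▒▒▒          
                             ┃       ▒▒▒▒▒▒▒          
                             ┃        ▒▒▒▒▒           
━━━━━━━━━━━━━━━━━━━━━━━━━━━━━┛          ▒▓▓▓          
                      ┃    ┃███         ▓▓▓▓          
                      ┃    ┃████       ▓▓▓▓▓▓         
                      ┃    ┃████                      
━━━━━━━━━━━━━━━━━━━━━━┛    ┃█████                     
                           ┗━━━━━━━━━━━━━━━━━━━━━━━━━━
                                                      
                                                      
                                                      
                                                      
                                                      
                                                      
                                                      
                                                      


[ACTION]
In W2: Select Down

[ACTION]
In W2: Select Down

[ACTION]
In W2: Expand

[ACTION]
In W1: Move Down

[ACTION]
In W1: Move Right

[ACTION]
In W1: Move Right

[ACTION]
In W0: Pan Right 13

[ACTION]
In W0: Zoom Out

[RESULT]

                             ┃mageViewer              
                             ┃────────────────────────
                             ┃▒                       
                             ┃▒                       
                             ┃▒▒                      
                             ┃▒                       
                             ┃▒                       
                             ┃                        
━━━━━━━━━━━━━━━━━━━━━━━━━━━━━┛▓                       
                      ┃    ┃▓▓▓                       
                      ┃    ┃▓▓▓▓                      
                      ┃    ┃                          
━━━━━━━━━━━━━━━━━━━━━━┛    ┃                          
                           ┗━━━━━━━━━━━━━━━━━━━━━━━━━━
                                                      
                                                      
                                                      
                                                      
                                                      
                                                      
                                                      
                                                      
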